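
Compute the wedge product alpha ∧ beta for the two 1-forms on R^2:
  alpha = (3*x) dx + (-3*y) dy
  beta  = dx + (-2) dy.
alpha ∧ beta = (-6*x + 3*y) dx ∧ dy

Distribute the wedge, using dx_i ∧ dx_j = -dx_j ∧ dx_i and dx_i ∧ dx_i = 0. For each pair (i, j) with i < j, the coefficient of dx_i ∧ dx_j in alpha ∧ beta is (alpha_i * beta_j - alpha_j * beta_i). Collecting: alpha ∧ beta = (-6*x + 3*y) dx ∧ dy.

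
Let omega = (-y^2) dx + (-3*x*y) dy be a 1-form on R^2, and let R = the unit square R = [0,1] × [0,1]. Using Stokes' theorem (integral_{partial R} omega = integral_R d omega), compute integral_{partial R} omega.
integral_(partial R) omega = -1/2

Stokes: integral_partial_R omega = integral_R d omega with d omega = (∂Q/∂x - ∂P/∂y) dx ∧ dy.
  ∂Q/∂x = -3*y
  ∂P/∂y = -2*y
  integrand = ∂Q/∂x - ∂P/∂y = -y.
Integrating over R: integral_0^1 integral_0^1 (-y) dx dy = -1/2.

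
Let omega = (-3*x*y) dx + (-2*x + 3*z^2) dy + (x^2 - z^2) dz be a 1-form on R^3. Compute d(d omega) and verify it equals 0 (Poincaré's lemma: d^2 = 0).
d(d omega) = 0

Step 1: d omega = sum_{i<j} (∂f_j/∂x_i - ∂f_i/∂x_j) dx_i ∧ dx_j:
  coeff of dx ∧ dy: 3*x - 2
  coeff of dx ∧ dz: 2*x
  coeff of dy ∧ dz: -6*z
Step 2: Apply d again to each 2-form coefficient. The only possible 3-form in R^3 is dx ∧ dy ∧ dz, with coefficient
  ∂(coeff of dy∧dz)/∂x - ∂(coeff of dx∧dz)/∂y + ∂(coeff of dx∧dy)/∂z
  = ∂/∂x (-6*z) - ∂/∂y (2*x) + ∂/∂z (3*x - 2).
Each of these terms simplifies to sums of mixed partials that cancel in pairs. The result is 0 (by equality of mixed partials for smooth functions — Schwarz / Clairaut).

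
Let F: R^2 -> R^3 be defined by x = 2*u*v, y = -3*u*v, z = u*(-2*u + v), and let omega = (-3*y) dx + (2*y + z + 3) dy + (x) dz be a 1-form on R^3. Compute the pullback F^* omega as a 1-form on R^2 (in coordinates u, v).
F^* omega = (v*(-2*u^2 + 35*u*v - 9)) du + (u*(6*u^2 + 35*u*v - 9)) dv

Using F^*(f dg) = (f ∘ F) d(g ∘ F), substitute each coordinate x_i by F_i(u, v) in f_i, and replace dx_i by d F_i = (∂F_i/∂u) du + (∂F_i/∂v) dv.
  For the x component: f_1(F) = 9*u*v; d F_1 = (2*v) du + (2*u) dv
  For the y component: f_2(F) = -2*u^2 - 5*u*v + 3; d F_2 = (-3*v) du + (-3*u) dv
  For the z component: f_3(F) = 2*u*v; d F_3 = (-4*u + v) du + (u) dv
Combining and collecting du, dv coefficients:
  coeff of du: v*(-2*u^2 + 35*u*v - 9)
  coeff of dv: u*(6*u^2 + 35*u*v - 9)
F^* omega = (v*(-2*u^2 + 35*u*v - 9)) du + (u*(6*u^2 + 35*u*v - 9)) dv.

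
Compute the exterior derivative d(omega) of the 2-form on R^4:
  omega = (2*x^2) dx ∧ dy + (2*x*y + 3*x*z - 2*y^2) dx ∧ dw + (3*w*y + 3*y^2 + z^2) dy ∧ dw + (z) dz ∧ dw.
d(omega) = (-2*x + 4*y) dx ∧ dy ∧ dw + (-3*x) dx ∧ dz ∧ dw + (-2*z) dy ∧ dz ∧ dw

For a 2-form omega = sum_{i<j} g_{ij} dx_i ∧ dx_j, the exterior derivative is
  d(omega) = sum_{i<j} d(g_{ij}) ∧ dx_i ∧ dx_j = sum_{i<j, k} (∂g_{ij}/∂x_k) dx_k ∧ dx_i ∧ dx_j.
Expand each term, using dx_k ∧ dx_i ∧ dx_j = sgn(permutation) dx_{(a)} ∧ dx_{(b)} ∧ dx_{(c)} with (a < b < c) sorted:
  d(2*x*y + 3*x*z - 2*y^2) includes (∂/∂y)(2*x*y + 3*x*z - 2*y^2) dy = (2*x - 4*y) dy, which multiplied by dx ∧ dw gives (-2*x + 4*y) dx ∧ dy ∧ dw
  d(2*x*y + 3*x*z - 2*y^2) includes (∂/∂z)(2*x*y + 3*x*z - 2*y^2) dz = (3*x) dz, which multiplied by dx ∧ dw gives (-3*x) dx ∧ dz ∧ dw
  d(3*w*y + 3*y^2 + z^2) includes (∂/∂z)(3*w*y + 3*y^2 + z^2) dz = (2*z) dz, which multiplied by dy ∧ dw gives (-2*z) dy ∧ dz ∧ dw
Collecting like 3-forms: d(omega) = (-2*x + 4*y) dx ∧ dy ∧ dw + (-3*x) dx ∧ dz ∧ dw + (-2*z) dy ∧ dz ∧ dw.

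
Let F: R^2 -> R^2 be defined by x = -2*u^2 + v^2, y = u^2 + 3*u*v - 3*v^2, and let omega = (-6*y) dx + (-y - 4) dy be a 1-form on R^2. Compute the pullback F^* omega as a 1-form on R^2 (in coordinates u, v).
F^* omega = (22*u^3 + 63*u^2*v - 75*u*v^2 - 8*u + 9*v^3 - 12*v) du + (-3*u^3 - 15*u^2*v - 9*u*v^2 - 12*u + 18*v^3 + 24*v) dv

Using F^*(f dg) = (f ∘ F) d(g ∘ F), substitute each coordinate x_i by F_i(u, v) in f_i, and replace dx_i by d F_i = (∂F_i/∂u) du + (∂F_i/∂v) dv.
  For the x component: f_1(F) = -6*u^2 - 18*u*v + 18*v^2; d F_1 = (-4*u) du + (2*v) dv
  For the y component: f_2(F) = -u^2 - 3*u*v + 3*v^2 - 4; d F_2 = (2*u + 3*v) du + (3*u - 6*v) dv
Combining and collecting du, dv coefficients:
  coeff of du: 22*u^3 + 63*u^2*v - 75*u*v^2 - 8*u + 9*v^3 - 12*v
  coeff of dv: -3*u^3 - 15*u^2*v - 9*u*v^2 - 12*u + 18*v^3 + 24*v
F^* omega = (22*u^3 + 63*u^2*v - 75*u*v^2 - 8*u + 9*v^3 - 12*v) du + (-3*u^3 - 15*u^2*v - 9*u*v^2 - 12*u + 18*v^3 + 24*v) dv.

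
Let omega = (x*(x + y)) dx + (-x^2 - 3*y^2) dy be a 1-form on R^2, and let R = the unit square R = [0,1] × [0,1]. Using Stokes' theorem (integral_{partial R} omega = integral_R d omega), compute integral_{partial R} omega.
integral_(partial R) omega = -3/2

Stokes: integral_partial_R omega = integral_R d omega with d omega = (∂Q/∂x - ∂P/∂y) dx ∧ dy.
  ∂Q/∂x = -2*x
  ∂P/∂y = x
  integrand = ∂Q/∂x - ∂P/∂y = -3*x.
Integrating over R: integral_0^1 integral_0^1 (-3*x) dx dy = -3/2.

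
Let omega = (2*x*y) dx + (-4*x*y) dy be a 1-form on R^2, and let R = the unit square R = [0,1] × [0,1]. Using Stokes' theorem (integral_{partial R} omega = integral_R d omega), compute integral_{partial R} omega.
integral_(partial R) omega = -3

Stokes: integral_partial_R omega = integral_R d omega with d omega = (∂Q/∂x - ∂P/∂y) dx ∧ dy.
  ∂Q/∂x = -4*y
  ∂P/∂y = 2*x
  integrand = ∂Q/∂x - ∂P/∂y = -2*x - 4*y.
Integrating over R: integral_0^1 integral_0^1 (-2*x - 4*y) dx dy = -3.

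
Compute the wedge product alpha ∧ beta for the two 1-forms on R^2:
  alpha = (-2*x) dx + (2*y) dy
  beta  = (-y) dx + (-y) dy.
alpha ∧ beta = (2*y*(x + y)) dx ∧ dy

Distribute the wedge, using dx_i ∧ dx_j = -dx_j ∧ dx_i and dx_i ∧ dx_i = 0. For each pair (i, j) with i < j, the coefficient of dx_i ∧ dx_j in alpha ∧ beta is (alpha_i * beta_j - alpha_j * beta_i). Collecting: alpha ∧ beta = (2*y*(x + y)) dx ∧ dy.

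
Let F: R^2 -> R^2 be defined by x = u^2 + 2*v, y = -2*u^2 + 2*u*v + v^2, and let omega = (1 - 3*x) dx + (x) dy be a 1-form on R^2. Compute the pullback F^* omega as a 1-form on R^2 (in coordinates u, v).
F^* omega = (-10*u^3 + 2*u^2*v - 20*u*v + 2*u + 4*v^2) du + (2*u^3 + 2*u^2*v - 6*u^2 + 4*u*v + 4*v^2 - 12*v + 2) dv

Using F^*(f dg) = (f ∘ F) d(g ∘ F), substitute each coordinate x_i by F_i(u, v) in f_i, and replace dx_i by d F_i = (∂F_i/∂u) du + (∂F_i/∂v) dv.
  For the x component: f_1(F) = -3*u^2 - 6*v + 1; d F_1 = (2*u) du + (2) dv
  For the y component: f_2(F) = u^2 + 2*v; d F_2 = (-4*u + 2*v) du + (2*u + 2*v) dv
Combining and collecting du, dv coefficients:
  coeff of du: -10*u^3 + 2*u^2*v - 20*u*v + 2*u + 4*v^2
  coeff of dv: 2*u^3 + 2*u^2*v - 6*u^2 + 4*u*v + 4*v^2 - 12*v + 2
F^* omega = (-10*u^3 + 2*u^2*v - 20*u*v + 2*u + 4*v^2) du + (2*u^3 + 2*u^2*v - 6*u^2 + 4*u*v + 4*v^2 - 12*v + 2) dv.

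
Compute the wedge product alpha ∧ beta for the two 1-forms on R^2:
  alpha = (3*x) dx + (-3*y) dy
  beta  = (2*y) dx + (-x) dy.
alpha ∧ beta = (-3*x^2 + 6*y^2) dx ∧ dy

Distribute the wedge, using dx_i ∧ dx_j = -dx_j ∧ dx_i and dx_i ∧ dx_i = 0. For each pair (i, j) with i < j, the coefficient of dx_i ∧ dx_j in alpha ∧ beta is (alpha_i * beta_j - alpha_j * beta_i). Collecting: alpha ∧ beta = (-3*x^2 + 6*y^2) dx ∧ dy.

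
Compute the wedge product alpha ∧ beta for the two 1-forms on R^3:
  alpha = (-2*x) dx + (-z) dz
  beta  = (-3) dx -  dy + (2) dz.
alpha ∧ beta = (2*x) dx ∧ dy + (-4*x - 3*z) dx ∧ dz + (-z) dy ∧ dz

Distribute the wedge, using dx_i ∧ dx_j = -dx_j ∧ dx_i and dx_i ∧ dx_i = 0. For each pair (i, j) with i < j, the coefficient of dx_i ∧ dx_j in alpha ∧ beta is (alpha_i * beta_j - alpha_j * beta_i). Collecting: alpha ∧ beta = (2*x) dx ∧ dy + (-4*x - 3*z) dx ∧ dz + (-z) dy ∧ dz.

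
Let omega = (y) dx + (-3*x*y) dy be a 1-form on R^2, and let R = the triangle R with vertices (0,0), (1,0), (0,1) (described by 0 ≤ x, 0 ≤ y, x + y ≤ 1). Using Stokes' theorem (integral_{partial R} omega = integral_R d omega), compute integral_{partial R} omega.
integral_(partial R) omega = -1

Stokes: integral_partial_R omega = integral_R d omega with d omega = (∂Q/∂x - ∂P/∂y) dx ∧ dy.
  ∂Q/∂x = -3*y
  ∂P/∂y = 1
  integrand = ∂Q/∂x - ∂P/∂y = -3*y - 1.
Integrating over R: integral_0^1 integral_0^{1-x} (-3*y - 1) dy dx = -1.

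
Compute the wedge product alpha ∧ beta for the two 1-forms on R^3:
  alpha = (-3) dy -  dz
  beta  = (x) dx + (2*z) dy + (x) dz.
alpha ∧ beta = (3*x) dx ∧ dy + (-3*x + 2*z) dy ∧ dz + (x) dx ∧ dz

Distribute the wedge, using dx_i ∧ dx_j = -dx_j ∧ dx_i and dx_i ∧ dx_i = 0. For each pair (i, j) with i < j, the coefficient of dx_i ∧ dx_j in alpha ∧ beta is (alpha_i * beta_j - alpha_j * beta_i). Collecting: alpha ∧ beta = (3*x) dx ∧ dy + (-3*x + 2*z) dy ∧ dz + (x) dx ∧ dz.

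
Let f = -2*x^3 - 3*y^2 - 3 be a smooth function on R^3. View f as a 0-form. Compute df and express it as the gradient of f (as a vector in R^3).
df = (-6*x^2) dx + (-6*y) dy + (0) dz; grad f = (-6*x^2, -6*y, 0)

For a 0-form f, d f = (∂f/∂x) dx + (∂f/∂y) dy + (∂f/∂z) dz. The components of the vector representation are exactly the entries of grad f in Cartesian coordinates:
  ∂f/∂x = -6*x^2
  ∂f/∂y = -6*y
  ∂f/∂z = 0.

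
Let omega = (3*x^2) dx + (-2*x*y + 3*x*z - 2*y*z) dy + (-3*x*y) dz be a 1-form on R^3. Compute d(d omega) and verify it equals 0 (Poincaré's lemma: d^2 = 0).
d(d omega) = 0

Step 1: d omega = sum_{i<j} (∂f_j/∂x_i - ∂f_i/∂x_j) dx_i ∧ dx_j:
  coeff of dx ∧ dy: -2*y + 3*z
  coeff of dx ∧ dz: -3*y
  coeff of dy ∧ dz: -6*x + 2*y
Step 2: Apply d again to each 2-form coefficient. The only possible 3-form in R^3 is dx ∧ dy ∧ dz, with coefficient
  ∂(coeff of dy∧dz)/∂x - ∂(coeff of dx∧dz)/∂y + ∂(coeff of dx∧dy)/∂z
  = ∂/∂x (-6*x + 2*y) - ∂/∂y (-3*y) + ∂/∂z (-2*y + 3*z).
Each of these terms simplifies to sums of mixed partials that cancel in pairs. The result is 0 (by equality of mixed partials for smooth functions — Schwarz / Clairaut).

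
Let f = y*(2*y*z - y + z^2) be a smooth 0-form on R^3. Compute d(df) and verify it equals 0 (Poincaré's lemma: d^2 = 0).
d(df) = 0

Step 1: df = sum_i (∂f/∂x_i) dx_i = (0) dx + (4*y*z - 2*y + z^2) dy + (2*y*(y + z)) dz.
Step 2: Apply d again. Using the 1-form formula, the coefficient of dx ∧ dy in d(df) is ∂^2 f/∂x ∂y - ∂^2 f/∂y ∂x = (0) - (0) = 0 (equality of mixed partials for smooth f).
Similarly for dx ∧ dz and dy ∧ dz — all coefficients vanish. So d(df) = 0.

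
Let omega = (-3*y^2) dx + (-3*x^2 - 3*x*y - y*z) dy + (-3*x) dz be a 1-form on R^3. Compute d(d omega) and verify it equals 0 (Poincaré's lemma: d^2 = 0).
d(d omega) = 0

Step 1: d omega = sum_{i<j} (∂f_j/∂x_i - ∂f_i/∂x_j) dx_i ∧ dx_j:
  coeff of dx ∧ dy: -6*x + 3*y
  coeff of dx ∧ dz: -3
  coeff of dy ∧ dz: y
Step 2: Apply d again to each 2-form coefficient. The only possible 3-form in R^3 is dx ∧ dy ∧ dz, with coefficient
  ∂(coeff of dy∧dz)/∂x - ∂(coeff of dx∧dz)/∂y + ∂(coeff of dx∧dy)/∂z
  = ∂/∂x (y) - ∂/∂y (-3) + ∂/∂z (-6*x + 3*y).
Each of these terms simplifies to sums of mixed partials that cancel in pairs. The result is 0 (by equality of mixed partials for smooth functions — Schwarz / Clairaut).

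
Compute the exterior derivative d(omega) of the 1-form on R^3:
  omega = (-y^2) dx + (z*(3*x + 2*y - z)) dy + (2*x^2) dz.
d(omega) = (2*y + 3*z) dx ∧ dy + (4*x) dx ∧ dz + (-3*x - 2*y + 2*z) dy ∧ dz

For a 1-form omega = sum_i f_i dx_i, the exterior derivative is
  d(omega) = sum_{i < j} (∂f_j/∂x_i - ∂f_i/∂x_j) dx_i ∧ dx_j.
  coefficient of dx ∧ dy: ∂f_2/∂x - ∂f_1/∂y = ∂(z*(3*x + 2*y - z))/∂x - ∂(-y^2)/∂y = 2*y + 3*z
  coefficient of dx ∧ dz: ∂f_3/∂x - ∂f_1/∂z = ∂(2*x^2)/∂x - ∂(-y^2)/∂z = 4*x
  coefficient of dy ∧ dz: ∂f_3/∂y - ∂f_2/∂z = ∂(2*x^2)/∂y - ∂(z*(3*x + 2*y - z))/∂z = -3*x - 2*y + 2*z
Assembling: d(omega) = (2*y + 3*z) dx ∧ dy + (4*x) dx ∧ dz + (-3*x - 2*y + 2*z) dy ∧ dz.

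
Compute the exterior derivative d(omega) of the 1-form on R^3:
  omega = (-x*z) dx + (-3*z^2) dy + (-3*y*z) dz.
d(omega) = (x) dx ∧ dz + (3*z) dy ∧ dz

For a 1-form omega = sum_i f_i dx_i, the exterior derivative is
  d(omega) = sum_{i < j} (∂f_j/∂x_i - ∂f_i/∂x_j) dx_i ∧ dx_j.
  coefficient of dx ∧ dz: ∂f_3/∂x - ∂f_1/∂z = ∂(-3*y*z)/∂x - ∂(-x*z)/∂z = x
  coefficient of dy ∧ dz: ∂f_3/∂y - ∂f_2/∂z = ∂(-3*y*z)/∂y - ∂(-3*z^2)/∂z = 3*z
Assembling: d(omega) = (x) dx ∧ dz + (3*z) dy ∧ dz.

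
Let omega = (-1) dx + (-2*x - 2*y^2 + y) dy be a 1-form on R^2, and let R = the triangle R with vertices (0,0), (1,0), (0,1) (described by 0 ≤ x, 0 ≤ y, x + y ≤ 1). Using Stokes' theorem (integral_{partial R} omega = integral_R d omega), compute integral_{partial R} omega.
integral_(partial R) omega = -1

Stokes: integral_partial_R omega = integral_R d omega with d omega = (∂Q/∂x - ∂P/∂y) dx ∧ dy.
  ∂Q/∂x = -2
  ∂P/∂y = 0
  integrand = ∂Q/∂x - ∂P/∂y = -2.
Integrating over R: integral_0^1 integral_0^{1-x} (-2) dy dx = -1.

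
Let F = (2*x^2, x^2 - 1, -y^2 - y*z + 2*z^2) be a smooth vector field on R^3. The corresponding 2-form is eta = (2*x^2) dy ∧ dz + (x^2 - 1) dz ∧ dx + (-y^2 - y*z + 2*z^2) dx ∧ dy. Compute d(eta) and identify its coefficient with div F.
d(eta) = (4*x - y + 4*z) dx ∧ dy ∧ dz; div F = 4*x - y + 4*z

For a 2-form in R^3 of the form above, applying d gives a 3-form with coefficient ∂P/∂x + ∂Q/∂y + ∂R/∂z:
  ∂P/∂x = 4*x
  ∂Q/∂y = 0
  ∂R/∂z = -y + 4*z
Sum = 4*x - y + 4*z, which is exactly div F.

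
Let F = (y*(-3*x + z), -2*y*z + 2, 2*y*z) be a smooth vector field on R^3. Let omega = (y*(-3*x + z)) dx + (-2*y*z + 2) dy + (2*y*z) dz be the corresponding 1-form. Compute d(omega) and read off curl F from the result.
d(omega) = (2*y + 2*z) dy ∧ dz + (y) dz ∧ dx + (3*x - z) dx ∧ dy; curl F = (2*y + 2*z, y, 3*x - z)

d omega = sum_{i<j} (∂f_j/∂x_i - ∂f_i/∂x_j) dx_i ∧ dx_j. Under the identification (dy ∧ dz, dz ∧ dx, dx ∧ dy) ↔ (e_x, e_y, e_z), the coefficients are exactly the components of curl F. Compute:
  ∂R/∂y - ∂Q/∂z = (2*z) - (-2*y) = 2*y + 2*z
  ∂P/∂z - ∂R/∂x = (y) - (0) = y
  ∂Q/∂x - ∂P/∂y = (0) - (-3*x + z) = 3*x - z.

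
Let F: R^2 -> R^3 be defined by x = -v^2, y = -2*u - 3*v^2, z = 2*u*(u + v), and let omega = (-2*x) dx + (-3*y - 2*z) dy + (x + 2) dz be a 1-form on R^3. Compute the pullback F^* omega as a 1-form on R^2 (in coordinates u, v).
F^* omega = (8*u^2 - 4*u*v^2 + 8*u*v - 4*u - 2*v^3 - 18*v^2 + 4*v) du + (24*u^2*v + 22*u*v^2 - 36*u*v + 4*u - 58*v^3) dv

Using F^*(f dg) = (f ∘ F) d(g ∘ F), substitute each coordinate x_i by F_i(u, v) in f_i, and replace dx_i by d F_i = (∂F_i/∂u) du + (∂F_i/∂v) dv.
  For the x component: f_1(F) = 2*v^2; d F_1 = (0) du + (-2*v) dv
  For the y component: f_2(F) = -4*u^2 - 4*u*v + 6*u + 9*v^2; d F_2 = (-2) du + (-6*v) dv
  For the z component: f_3(F) = 2 - v^2; d F_3 = (4*u + 2*v) du + (2*u) dv
Combining and collecting du, dv coefficients:
  coeff of du: 8*u^2 - 4*u*v^2 + 8*u*v - 4*u - 2*v^3 - 18*v^2 + 4*v
  coeff of dv: 24*u^2*v + 22*u*v^2 - 36*u*v + 4*u - 58*v^3
F^* omega = (8*u^2 - 4*u*v^2 + 8*u*v - 4*u - 2*v^3 - 18*v^2 + 4*v) du + (24*u^2*v + 22*u*v^2 - 36*u*v + 4*u - 58*v^3) dv.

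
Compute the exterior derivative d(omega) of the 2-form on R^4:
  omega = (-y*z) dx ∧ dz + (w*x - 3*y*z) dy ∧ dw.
d(omega) = (z) dx ∧ dy ∧ dz + (w) dx ∧ dy ∧ dw + (3*y) dy ∧ dz ∧ dw

For a 2-form omega = sum_{i<j} g_{ij} dx_i ∧ dx_j, the exterior derivative is
  d(omega) = sum_{i<j} d(g_{ij}) ∧ dx_i ∧ dx_j = sum_{i<j, k} (∂g_{ij}/∂x_k) dx_k ∧ dx_i ∧ dx_j.
Expand each term, using dx_k ∧ dx_i ∧ dx_j = sgn(permutation) dx_{(a)} ∧ dx_{(b)} ∧ dx_{(c)} with (a < b < c) sorted:
  d(-y*z) includes (∂/∂y)(-y*z) dy = (-z) dy, which multiplied by dx ∧ dz gives (z) dx ∧ dy ∧ dz
  d(w*x - 3*y*z) includes (∂/∂x)(w*x - 3*y*z) dx = (w) dx, which multiplied by dy ∧ dw gives (w) dx ∧ dy ∧ dw
  d(w*x - 3*y*z) includes (∂/∂z)(w*x - 3*y*z) dz = (-3*y) dz, which multiplied by dy ∧ dw gives (3*y) dy ∧ dz ∧ dw
Collecting like 3-forms: d(omega) = (z) dx ∧ dy ∧ dz + (w) dx ∧ dy ∧ dw + (3*y) dy ∧ dz ∧ dw.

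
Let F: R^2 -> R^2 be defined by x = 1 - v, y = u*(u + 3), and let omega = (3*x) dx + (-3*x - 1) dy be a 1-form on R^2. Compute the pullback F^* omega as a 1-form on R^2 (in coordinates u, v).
F^* omega = (6*u*v - 8*u + 9*v - 12) du + (3*v - 3) dv

Using F^*(f dg) = (f ∘ F) d(g ∘ F), substitute each coordinate x_i by F_i(u, v) in f_i, and replace dx_i by d F_i = (∂F_i/∂u) du + (∂F_i/∂v) dv.
  For the x component: f_1(F) = 3 - 3*v; d F_1 = (0) du + (-1) dv
  For the y component: f_2(F) = 3*v - 4; d F_2 = (2*u + 3) du + (0) dv
Combining and collecting du, dv coefficients:
  coeff of du: 6*u*v - 8*u + 9*v - 12
  coeff of dv: 3*v - 3
F^* omega = (6*u*v - 8*u + 9*v - 12) du + (3*v - 3) dv.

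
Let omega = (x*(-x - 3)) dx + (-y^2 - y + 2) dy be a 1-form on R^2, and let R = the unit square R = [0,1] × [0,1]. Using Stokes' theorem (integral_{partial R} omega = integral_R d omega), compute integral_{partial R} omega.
integral_(partial R) omega = 0

Stokes: integral_partial_R omega = integral_R d omega with d omega = (∂Q/∂x - ∂P/∂y) dx ∧ dy.
  ∂Q/∂x = 0
  ∂P/∂y = 0
  integrand = ∂Q/∂x - ∂P/∂y = 0.
Integrating over R: integral_0^1 integral_0^1 (0) dx dy = 0.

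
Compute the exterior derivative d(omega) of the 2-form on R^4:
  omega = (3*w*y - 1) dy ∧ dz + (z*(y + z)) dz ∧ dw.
d(omega) = (3*y + z) dy ∧ dz ∧ dw

For a 2-form omega = sum_{i<j} g_{ij} dx_i ∧ dx_j, the exterior derivative is
  d(omega) = sum_{i<j} d(g_{ij}) ∧ dx_i ∧ dx_j = sum_{i<j, k} (∂g_{ij}/∂x_k) dx_k ∧ dx_i ∧ dx_j.
Expand each term, using dx_k ∧ dx_i ∧ dx_j = sgn(permutation) dx_{(a)} ∧ dx_{(b)} ∧ dx_{(c)} with (a < b < c) sorted:
  d(3*w*y - 1) includes (∂/∂w)(3*w*y - 1) dw = (3*y) dw, which multiplied by dy ∧ dz gives (3*y) dy ∧ dz ∧ dw
  d(z*(y + z)) includes (∂/∂y)(z*(y + z)) dy = (z) dy, which multiplied by dz ∧ dw gives (z) dy ∧ dz ∧ dw
Collecting like 3-forms: d(omega) = (3*y + z) dy ∧ dz ∧ dw.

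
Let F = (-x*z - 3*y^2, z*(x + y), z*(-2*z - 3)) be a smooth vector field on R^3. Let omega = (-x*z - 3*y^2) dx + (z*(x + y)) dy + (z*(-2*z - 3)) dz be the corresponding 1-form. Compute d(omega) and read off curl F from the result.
d(omega) = (-x - y) dy ∧ dz + (-x) dz ∧ dx + (6*y + z) dx ∧ dy; curl F = (-x - y, -x, 6*y + z)

d omega = sum_{i<j} (∂f_j/∂x_i - ∂f_i/∂x_j) dx_i ∧ dx_j. Under the identification (dy ∧ dz, dz ∧ dx, dx ∧ dy) ↔ (e_x, e_y, e_z), the coefficients are exactly the components of curl F. Compute:
  ∂R/∂y - ∂Q/∂z = (0) - (x + y) = -x - y
  ∂P/∂z - ∂R/∂x = (-x) - (0) = -x
  ∂Q/∂x - ∂P/∂y = (z) - (-6*y) = 6*y + z.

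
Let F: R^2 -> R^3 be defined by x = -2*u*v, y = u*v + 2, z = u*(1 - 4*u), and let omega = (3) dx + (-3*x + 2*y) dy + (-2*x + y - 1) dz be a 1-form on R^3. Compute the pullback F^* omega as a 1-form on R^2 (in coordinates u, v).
F^* omega = (-40*u^2*v + 8*u*v^2 + 5*u*v - 8*u - 2*v + 1) du + (2*u*(4*u*v - 1)) dv

Using F^*(f dg) = (f ∘ F) d(g ∘ F), substitute each coordinate x_i by F_i(u, v) in f_i, and replace dx_i by d F_i = (∂F_i/∂u) du + (∂F_i/∂v) dv.
  For the x component: f_1(F) = 3; d F_1 = (-2*v) du + (-2*u) dv
  For the y component: f_2(F) = 8*u*v + 4; d F_2 = (v) du + (u) dv
  For the z component: f_3(F) = 5*u*v + 1; d F_3 = (1 - 8*u) du + (0) dv
Combining and collecting du, dv coefficients:
  coeff of du: -40*u^2*v + 8*u*v^2 + 5*u*v - 8*u - 2*v + 1
  coeff of dv: 2*u*(4*u*v - 1)
F^* omega = (-40*u^2*v + 8*u*v^2 + 5*u*v - 8*u - 2*v + 1) du + (2*u*(4*u*v - 1)) dv.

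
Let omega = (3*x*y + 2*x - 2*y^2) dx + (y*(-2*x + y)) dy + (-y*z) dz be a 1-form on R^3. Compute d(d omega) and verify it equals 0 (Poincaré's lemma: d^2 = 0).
d(d omega) = 0

Step 1: d omega = sum_{i<j} (∂f_j/∂x_i - ∂f_i/∂x_j) dx_i ∧ dx_j:
  coeff of dx ∧ dy: -3*x + 2*y
  coeff of dx ∧ dz: 0
  coeff of dy ∧ dz: -z
Step 2: Apply d again to each 2-form coefficient. The only possible 3-form in R^3 is dx ∧ dy ∧ dz, with coefficient
  ∂(coeff of dy∧dz)/∂x - ∂(coeff of dx∧dz)/∂y + ∂(coeff of dx∧dy)/∂z
  = ∂/∂x (-z) - ∂/∂y (0) + ∂/∂z (-3*x + 2*y).
Each of these terms simplifies to sums of mixed partials that cancel in pairs. The result is 0 (by equality of mixed partials for smooth functions — Schwarz / Clairaut).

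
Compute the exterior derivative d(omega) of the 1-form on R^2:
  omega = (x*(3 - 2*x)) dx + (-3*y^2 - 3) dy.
d(omega) = 0

For a 1-form omega = sum_i f_i dx_i, the exterior derivative is
  d(omega) = sum_{i < j} (∂f_j/∂x_i - ∂f_i/∂x_j) dx_i ∧ dx_j.

Assembling: d(omega) = 0.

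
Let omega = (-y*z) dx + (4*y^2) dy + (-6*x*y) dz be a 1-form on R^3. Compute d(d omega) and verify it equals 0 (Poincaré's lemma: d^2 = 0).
d(d omega) = 0

Step 1: d omega = sum_{i<j} (∂f_j/∂x_i - ∂f_i/∂x_j) dx_i ∧ dx_j:
  coeff of dx ∧ dy: z
  coeff of dx ∧ dz: -5*y
  coeff of dy ∧ dz: -6*x
Step 2: Apply d again to each 2-form coefficient. The only possible 3-form in R^3 is dx ∧ dy ∧ dz, with coefficient
  ∂(coeff of dy∧dz)/∂x - ∂(coeff of dx∧dz)/∂y + ∂(coeff of dx∧dy)/∂z
  = ∂/∂x (-6*x) - ∂/∂y (-5*y) + ∂/∂z (z).
Each of these terms simplifies to sums of mixed partials that cancel in pairs. The result is 0 (by equality of mixed partials for smooth functions — Schwarz / Clairaut).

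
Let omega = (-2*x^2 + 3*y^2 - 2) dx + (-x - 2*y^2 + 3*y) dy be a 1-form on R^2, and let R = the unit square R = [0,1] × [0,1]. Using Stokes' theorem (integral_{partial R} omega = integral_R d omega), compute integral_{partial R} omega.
integral_(partial R) omega = -4

Stokes: integral_partial_R omega = integral_R d omega with d omega = (∂Q/∂x - ∂P/∂y) dx ∧ dy.
  ∂Q/∂x = -1
  ∂P/∂y = 6*y
  integrand = ∂Q/∂x - ∂P/∂y = -6*y - 1.
Integrating over R: integral_0^1 integral_0^1 (-6*y - 1) dx dy = -4.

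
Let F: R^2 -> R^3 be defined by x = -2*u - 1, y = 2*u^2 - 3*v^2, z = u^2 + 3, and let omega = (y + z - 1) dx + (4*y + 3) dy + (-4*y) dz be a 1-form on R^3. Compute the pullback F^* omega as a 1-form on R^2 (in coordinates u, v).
F^* omega = (16*u^3 - 6*u^2 - 24*u*v^2 + 12*u + 6*v^2 - 4) du + (6*v*(-8*u^2 + 12*v^2 - 3)) dv

Using F^*(f dg) = (f ∘ F) d(g ∘ F), substitute each coordinate x_i by F_i(u, v) in f_i, and replace dx_i by d F_i = (∂F_i/∂u) du + (∂F_i/∂v) dv.
  For the x component: f_1(F) = 3*u^2 - 3*v^2 + 2; d F_1 = (-2) du + (0) dv
  For the y component: f_2(F) = 8*u^2 - 12*v^2 + 3; d F_2 = (4*u) du + (-6*v) dv
  For the z component: f_3(F) = -8*u^2 + 12*v^2; d F_3 = (2*u) du + (0) dv
Combining and collecting du, dv coefficients:
  coeff of du: 16*u^3 - 6*u^2 - 24*u*v^2 + 12*u + 6*v^2 - 4
  coeff of dv: 6*v*(-8*u^2 + 12*v^2 - 3)
F^* omega = (16*u^3 - 6*u^2 - 24*u*v^2 + 12*u + 6*v^2 - 4) du + (6*v*(-8*u^2 + 12*v^2 - 3)) dv.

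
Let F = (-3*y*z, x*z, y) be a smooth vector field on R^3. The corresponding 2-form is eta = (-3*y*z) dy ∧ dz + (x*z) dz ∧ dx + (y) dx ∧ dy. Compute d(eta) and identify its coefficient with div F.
d(eta) = (0) dx ∧ dy ∧ dz; div F = 0

For a 2-form in R^3 of the form above, applying d gives a 3-form with coefficient ∂P/∂x + ∂Q/∂y + ∂R/∂z:
  ∂P/∂x = 0
  ∂Q/∂y = 0
  ∂R/∂z = 0
Sum = 0, which is exactly div F.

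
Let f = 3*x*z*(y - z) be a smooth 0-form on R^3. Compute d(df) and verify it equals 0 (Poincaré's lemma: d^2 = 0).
d(df) = 0

Step 1: df = sum_i (∂f/∂x_i) dx_i = (3*z*(y - z)) dx + (3*x*z) dy + (3*x*(y - 2*z)) dz.
Step 2: Apply d again. Using the 1-form formula, the coefficient of dx ∧ dy in d(df) is ∂^2 f/∂x ∂y - ∂^2 f/∂y ∂x = (3*z) - (3*z) = 0 (equality of mixed partials for smooth f).
Similarly for dx ∧ dz and dy ∧ dz — all coefficients vanish. So d(df) = 0.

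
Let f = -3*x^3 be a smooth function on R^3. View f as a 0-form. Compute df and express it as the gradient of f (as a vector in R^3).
df = (-9*x^2) dx + (0) dy + (0) dz; grad f = (-9*x^2, 0, 0)

For a 0-form f, d f = (∂f/∂x) dx + (∂f/∂y) dy + (∂f/∂z) dz. The components of the vector representation are exactly the entries of grad f in Cartesian coordinates:
  ∂f/∂x = -9*x^2
  ∂f/∂y = 0
  ∂f/∂z = 0.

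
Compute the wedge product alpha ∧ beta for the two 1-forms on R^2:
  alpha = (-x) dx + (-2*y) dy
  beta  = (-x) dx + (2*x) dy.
alpha ∧ beta = (-2*x*(x + y)) dx ∧ dy

Distribute the wedge, using dx_i ∧ dx_j = -dx_j ∧ dx_i and dx_i ∧ dx_i = 0. For each pair (i, j) with i < j, the coefficient of dx_i ∧ dx_j in alpha ∧ beta is (alpha_i * beta_j - alpha_j * beta_i). Collecting: alpha ∧ beta = (-2*x*(x + y)) dx ∧ dy.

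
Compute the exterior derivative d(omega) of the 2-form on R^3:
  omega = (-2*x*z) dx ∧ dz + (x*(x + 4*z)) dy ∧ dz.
d(omega) = (2*x + 4*z) dx ∧ dy ∧ dz

For a 2-form omega = sum_{i<j} g_{ij} dx_i ∧ dx_j, the exterior derivative is
  d(omega) = sum_{i<j} d(g_{ij}) ∧ dx_i ∧ dx_j = sum_{i<j, k} (∂g_{ij}/∂x_k) dx_k ∧ dx_i ∧ dx_j.
Expand each term, using dx_k ∧ dx_i ∧ dx_j = sgn(permutation) dx_{(a)} ∧ dx_{(b)} ∧ dx_{(c)} with (a < b < c) sorted:
  d(x*(x + 4*z)) includes (∂/∂x)(x*(x + 4*z)) dx = (2*x + 4*z) dx, which multiplied by dy ∧ dz gives (2*x + 4*z) dx ∧ dy ∧ dz
Collecting like 3-forms: d(omega) = (2*x + 4*z) dx ∧ dy ∧ dz.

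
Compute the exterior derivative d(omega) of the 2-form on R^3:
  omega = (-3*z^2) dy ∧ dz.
d(omega) = 0

For a 2-form omega = sum_{i<j} g_{ij} dx_i ∧ dx_j, the exterior derivative is
  d(omega) = sum_{i<j} d(g_{ij}) ∧ dx_i ∧ dx_j = sum_{i<j, k} (∂g_{ij}/∂x_k) dx_k ∧ dx_i ∧ dx_j.
Expand each term, using dx_k ∧ dx_i ∧ dx_j = sgn(permutation) dx_{(a)} ∧ dx_{(b)} ∧ dx_{(c)} with (a < b < c) sorted:

Collecting like 3-forms: d(omega) = 0.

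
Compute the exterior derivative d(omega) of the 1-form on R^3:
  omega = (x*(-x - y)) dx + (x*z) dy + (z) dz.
d(omega) = (x + z) dx ∧ dy + (-x) dy ∧ dz

For a 1-form omega = sum_i f_i dx_i, the exterior derivative is
  d(omega) = sum_{i < j} (∂f_j/∂x_i - ∂f_i/∂x_j) dx_i ∧ dx_j.
  coefficient of dx ∧ dy: ∂f_2/∂x - ∂f_1/∂y = ∂(x*z)/∂x - ∂(x*(-x - y))/∂y = x + z
  coefficient of dy ∧ dz: ∂f_3/∂y - ∂f_2/∂z = ∂(z)/∂y - ∂(x*z)/∂z = -x
Assembling: d(omega) = (x + z) dx ∧ dy + (-x) dy ∧ dz.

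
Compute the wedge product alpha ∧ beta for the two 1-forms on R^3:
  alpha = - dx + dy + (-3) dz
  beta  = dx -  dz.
alpha ∧ beta = (4) dx ∧ dz + (-1) dx ∧ dy + (-1) dy ∧ dz

Distribute the wedge, using dx_i ∧ dx_j = -dx_j ∧ dx_i and dx_i ∧ dx_i = 0. For each pair (i, j) with i < j, the coefficient of dx_i ∧ dx_j in alpha ∧ beta is (alpha_i * beta_j - alpha_j * beta_i). Collecting: alpha ∧ beta = (4) dx ∧ dz + (-1) dx ∧ dy + (-1) dy ∧ dz.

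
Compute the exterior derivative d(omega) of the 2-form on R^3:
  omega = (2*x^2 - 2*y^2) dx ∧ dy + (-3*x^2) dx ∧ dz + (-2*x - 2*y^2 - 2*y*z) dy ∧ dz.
d(omega) = (-2) dx ∧ dy ∧ dz

For a 2-form omega = sum_{i<j} g_{ij} dx_i ∧ dx_j, the exterior derivative is
  d(omega) = sum_{i<j} d(g_{ij}) ∧ dx_i ∧ dx_j = sum_{i<j, k} (∂g_{ij}/∂x_k) dx_k ∧ dx_i ∧ dx_j.
Expand each term, using dx_k ∧ dx_i ∧ dx_j = sgn(permutation) dx_{(a)} ∧ dx_{(b)} ∧ dx_{(c)} with (a < b < c) sorted:
  d(-2*x - 2*y^2 - 2*y*z) includes (∂/∂x)(-2*x - 2*y^2 - 2*y*z) dx = (-2) dx, which multiplied by dy ∧ dz gives (-2) dx ∧ dy ∧ dz
Collecting like 3-forms: d(omega) = (-2) dx ∧ dy ∧ dz.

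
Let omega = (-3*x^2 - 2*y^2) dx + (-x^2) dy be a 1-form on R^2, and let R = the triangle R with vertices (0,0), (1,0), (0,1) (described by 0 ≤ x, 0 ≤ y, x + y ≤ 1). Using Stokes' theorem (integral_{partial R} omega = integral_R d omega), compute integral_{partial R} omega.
integral_(partial R) omega = 1/3

Stokes: integral_partial_R omega = integral_R d omega with d omega = (∂Q/∂x - ∂P/∂y) dx ∧ dy.
  ∂Q/∂x = -2*x
  ∂P/∂y = -4*y
  integrand = ∂Q/∂x - ∂P/∂y = -2*x + 4*y.
Integrating over R: integral_0^1 integral_0^{1-x} (-2*x + 4*y) dy dx = 1/3.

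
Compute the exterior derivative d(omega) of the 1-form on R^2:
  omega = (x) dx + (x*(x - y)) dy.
d(omega) = (2*x - y) dx ∧ dy

For a 1-form omega = sum_i f_i dx_i, the exterior derivative is
  d(omega) = sum_{i < j} (∂f_j/∂x_i - ∂f_i/∂x_j) dx_i ∧ dx_j.
  coefficient of dx ∧ dy: ∂f_2/∂x - ∂f_1/∂y = ∂(x*(x - y))/∂x - ∂(x)/∂y = 2*x - y
Assembling: d(omega) = (2*x - y) dx ∧ dy.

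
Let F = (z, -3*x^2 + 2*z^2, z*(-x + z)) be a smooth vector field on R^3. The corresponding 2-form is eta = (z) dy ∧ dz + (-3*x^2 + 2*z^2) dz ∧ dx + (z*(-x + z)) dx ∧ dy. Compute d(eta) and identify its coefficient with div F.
d(eta) = (-x + 2*z) dx ∧ dy ∧ dz; div F = -x + 2*z

For a 2-form in R^3 of the form above, applying d gives a 3-form with coefficient ∂P/∂x + ∂Q/∂y + ∂R/∂z:
  ∂P/∂x = 0
  ∂Q/∂y = 0
  ∂R/∂z = -x + 2*z
Sum = -x + 2*z, which is exactly div F.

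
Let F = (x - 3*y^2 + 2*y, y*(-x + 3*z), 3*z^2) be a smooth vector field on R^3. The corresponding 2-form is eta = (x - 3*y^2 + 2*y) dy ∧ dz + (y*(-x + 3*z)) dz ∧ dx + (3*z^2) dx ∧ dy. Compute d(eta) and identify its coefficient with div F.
d(eta) = (-x + 9*z + 1) dx ∧ dy ∧ dz; div F = -x + 9*z + 1

For a 2-form in R^3 of the form above, applying d gives a 3-form with coefficient ∂P/∂x + ∂Q/∂y + ∂R/∂z:
  ∂P/∂x = 1
  ∂Q/∂y = -x + 3*z
  ∂R/∂z = 6*z
Sum = -x + 9*z + 1, which is exactly div F.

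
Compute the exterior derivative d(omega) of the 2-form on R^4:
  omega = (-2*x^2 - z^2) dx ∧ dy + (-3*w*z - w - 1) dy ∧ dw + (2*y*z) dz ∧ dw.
d(omega) = (-2*z) dx ∧ dy ∧ dz + (3*w + 2*z) dy ∧ dz ∧ dw

For a 2-form omega = sum_{i<j} g_{ij} dx_i ∧ dx_j, the exterior derivative is
  d(omega) = sum_{i<j} d(g_{ij}) ∧ dx_i ∧ dx_j = sum_{i<j, k} (∂g_{ij}/∂x_k) dx_k ∧ dx_i ∧ dx_j.
Expand each term, using dx_k ∧ dx_i ∧ dx_j = sgn(permutation) dx_{(a)} ∧ dx_{(b)} ∧ dx_{(c)} with (a < b < c) sorted:
  d(-2*x^2 - z^2) includes (∂/∂z)(-2*x^2 - z^2) dz = (-2*z) dz, which multiplied by dx ∧ dy gives (-2*z) dx ∧ dy ∧ dz
  d(-3*w*z - w - 1) includes (∂/∂z)(-3*w*z - w - 1) dz = (-3*w) dz, which multiplied by dy ∧ dw gives (3*w) dy ∧ dz ∧ dw
  d(2*y*z) includes (∂/∂y)(2*y*z) dy = (2*z) dy, which multiplied by dz ∧ dw gives (2*z) dy ∧ dz ∧ dw
Collecting like 3-forms: d(omega) = (-2*z) dx ∧ dy ∧ dz + (3*w + 2*z) dy ∧ dz ∧ dw.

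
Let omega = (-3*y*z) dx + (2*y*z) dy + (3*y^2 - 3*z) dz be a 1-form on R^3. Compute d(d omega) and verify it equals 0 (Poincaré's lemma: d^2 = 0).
d(d omega) = 0

Step 1: d omega = sum_{i<j} (∂f_j/∂x_i - ∂f_i/∂x_j) dx_i ∧ dx_j:
  coeff of dx ∧ dy: 3*z
  coeff of dx ∧ dz: 3*y
  coeff of dy ∧ dz: 4*y
Step 2: Apply d again to each 2-form coefficient. The only possible 3-form in R^3 is dx ∧ dy ∧ dz, with coefficient
  ∂(coeff of dy∧dz)/∂x - ∂(coeff of dx∧dz)/∂y + ∂(coeff of dx∧dy)/∂z
  = ∂/∂x (4*y) - ∂/∂y (3*y) + ∂/∂z (3*z).
Each of these terms simplifies to sums of mixed partials that cancel in pairs. The result is 0 (by equality of mixed partials for smooth functions — Schwarz / Clairaut).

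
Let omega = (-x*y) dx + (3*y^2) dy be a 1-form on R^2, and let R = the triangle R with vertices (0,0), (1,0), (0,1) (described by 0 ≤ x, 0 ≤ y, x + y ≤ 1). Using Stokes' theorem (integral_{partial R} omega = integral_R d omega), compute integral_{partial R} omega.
integral_(partial R) omega = 1/6

Stokes: integral_partial_R omega = integral_R d omega with d omega = (∂Q/∂x - ∂P/∂y) dx ∧ dy.
  ∂Q/∂x = 0
  ∂P/∂y = -x
  integrand = ∂Q/∂x - ∂P/∂y = x.
Integrating over R: integral_0^1 integral_0^{1-x} (x) dy dx = 1/6.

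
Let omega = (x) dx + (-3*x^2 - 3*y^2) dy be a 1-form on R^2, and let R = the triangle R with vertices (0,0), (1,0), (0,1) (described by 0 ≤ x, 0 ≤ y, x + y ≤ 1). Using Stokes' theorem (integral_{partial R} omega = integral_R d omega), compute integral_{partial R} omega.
integral_(partial R) omega = -1

Stokes: integral_partial_R omega = integral_R d omega with d omega = (∂Q/∂x - ∂P/∂y) dx ∧ dy.
  ∂Q/∂x = -6*x
  ∂P/∂y = 0
  integrand = ∂Q/∂x - ∂P/∂y = -6*x.
Integrating over R: integral_0^1 integral_0^{1-x} (-6*x) dy dx = -1.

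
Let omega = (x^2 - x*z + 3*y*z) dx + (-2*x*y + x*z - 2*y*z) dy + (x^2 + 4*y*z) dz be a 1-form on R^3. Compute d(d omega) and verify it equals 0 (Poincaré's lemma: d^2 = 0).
d(d omega) = 0

Step 1: d omega = sum_{i<j} (∂f_j/∂x_i - ∂f_i/∂x_j) dx_i ∧ dx_j:
  coeff of dx ∧ dy: -2*y - 2*z
  coeff of dx ∧ dz: 3*x - 3*y
  coeff of dy ∧ dz: -x + 2*y + 4*z
Step 2: Apply d again to each 2-form coefficient. The only possible 3-form in R^3 is dx ∧ dy ∧ dz, with coefficient
  ∂(coeff of dy∧dz)/∂x - ∂(coeff of dx∧dz)/∂y + ∂(coeff of dx∧dy)/∂z
  = ∂/∂x (-x + 2*y + 4*z) - ∂/∂y (3*x - 3*y) + ∂/∂z (-2*y - 2*z).
Each of these terms simplifies to sums of mixed partials that cancel in pairs. The result is 0 (by equality of mixed partials for smooth functions — Schwarz / Clairaut).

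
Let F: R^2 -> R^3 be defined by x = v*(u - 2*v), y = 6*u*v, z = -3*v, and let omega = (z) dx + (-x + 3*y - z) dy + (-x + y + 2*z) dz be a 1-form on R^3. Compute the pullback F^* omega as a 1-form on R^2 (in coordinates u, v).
F^* omega = (v^2*(102*u + 12*v + 15)) du + (6*v*(17*u^2 + 2*u*v + v + 3)) dv

Using F^*(f dg) = (f ∘ F) d(g ∘ F), substitute each coordinate x_i by F_i(u, v) in f_i, and replace dx_i by d F_i = (∂F_i/∂u) du + (∂F_i/∂v) dv.
  For the x component: f_1(F) = -3*v; d F_1 = (v) du + (u - 4*v) dv
  For the y component: f_2(F) = v*(17*u + 2*v + 3); d F_2 = (6*v) du + (6*u) dv
  For the z component: f_3(F) = v*(5*u + 2*v - 6); d F_3 = (0) du + (-3) dv
Combining and collecting du, dv coefficients:
  coeff of du: v^2*(102*u + 12*v + 15)
  coeff of dv: 6*v*(17*u^2 + 2*u*v + v + 3)
F^* omega = (v^2*(102*u + 12*v + 15)) du + (6*v*(17*u^2 + 2*u*v + v + 3)) dv.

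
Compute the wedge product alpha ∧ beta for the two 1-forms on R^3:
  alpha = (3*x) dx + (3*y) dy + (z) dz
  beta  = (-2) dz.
alpha ∧ beta = (-6*x) dx ∧ dz + (-6*y) dy ∧ dz

Distribute the wedge, using dx_i ∧ dx_j = -dx_j ∧ dx_i and dx_i ∧ dx_i = 0. For each pair (i, j) with i < j, the coefficient of dx_i ∧ dx_j in alpha ∧ beta is (alpha_i * beta_j - alpha_j * beta_i). Collecting: alpha ∧ beta = (-6*x) dx ∧ dz + (-6*y) dy ∧ dz.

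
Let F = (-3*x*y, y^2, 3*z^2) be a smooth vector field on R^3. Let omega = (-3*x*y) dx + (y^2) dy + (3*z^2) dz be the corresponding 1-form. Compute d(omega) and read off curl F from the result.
d(omega) = (0) dy ∧ dz + (0) dz ∧ dx + (3*x) dx ∧ dy; curl F = (0, 0, 3*x)

d omega = sum_{i<j} (∂f_j/∂x_i - ∂f_i/∂x_j) dx_i ∧ dx_j. Under the identification (dy ∧ dz, dz ∧ dx, dx ∧ dy) ↔ (e_x, e_y, e_z), the coefficients are exactly the components of curl F. Compute:
  ∂R/∂y - ∂Q/∂z = (0) - (0) = 0
  ∂P/∂z - ∂R/∂x = (0) - (0) = 0
  ∂Q/∂x - ∂P/∂y = (0) - (-3*x) = 3*x.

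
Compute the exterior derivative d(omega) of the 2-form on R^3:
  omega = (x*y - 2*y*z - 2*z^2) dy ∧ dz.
d(omega) = (y) dx ∧ dy ∧ dz

For a 2-form omega = sum_{i<j} g_{ij} dx_i ∧ dx_j, the exterior derivative is
  d(omega) = sum_{i<j} d(g_{ij}) ∧ dx_i ∧ dx_j = sum_{i<j, k} (∂g_{ij}/∂x_k) dx_k ∧ dx_i ∧ dx_j.
Expand each term, using dx_k ∧ dx_i ∧ dx_j = sgn(permutation) dx_{(a)} ∧ dx_{(b)} ∧ dx_{(c)} with (a < b < c) sorted:
  d(x*y - 2*y*z - 2*z^2) includes (∂/∂x)(x*y - 2*y*z - 2*z^2) dx = (y) dx, which multiplied by dy ∧ dz gives (y) dx ∧ dy ∧ dz
Collecting like 3-forms: d(omega) = (y) dx ∧ dy ∧ dz.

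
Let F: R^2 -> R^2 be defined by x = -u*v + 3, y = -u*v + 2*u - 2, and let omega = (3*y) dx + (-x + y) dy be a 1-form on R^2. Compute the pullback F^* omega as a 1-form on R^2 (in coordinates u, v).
F^* omega = (3*u*v^2 - 8*u*v + 4*u + 11*v - 10) du + (u*(3*u*v - 8*u + 11)) dv

Using F^*(f dg) = (f ∘ F) d(g ∘ F), substitute each coordinate x_i by F_i(u, v) in f_i, and replace dx_i by d F_i = (∂F_i/∂u) du + (∂F_i/∂v) dv.
  For the x component: f_1(F) = -3*u*v + 6*u - 6; d F_1 = (-v) du + (-u) dv
  For the y component: f_2(F) = 2*u - 5; d F_2 = (2 - v) du + (-u) dv
Combining and collecting du, dv coefficients:
  coeff of du: 3*u*v^2 - 8*u*v + 4*u + 11*v - 10
  coeff of dv: u*(3*u*v - 8*u + 11)
F^* omega = (3*u*v^2 - 8*u*v + 4*u + 11*v - 10) du + (u*(3*u*v - 8*u + 11)) dv.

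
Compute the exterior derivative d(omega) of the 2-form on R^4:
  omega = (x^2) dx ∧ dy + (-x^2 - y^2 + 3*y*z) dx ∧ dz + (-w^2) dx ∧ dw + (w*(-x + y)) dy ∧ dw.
d(omega) = (2*y - 3*z) dx ∧ dy ∧ dz + (-w) dx ∧ dy ∧ dw

For a 2-form omega = sum_{i<j} g_{ij} dx_i ∧ dx_j, the exterior derivative is
  d(omega) = sum_{i<j} d(g_{ij}) ∧ dx_i ∧ dx_j = sum_{i<j, k} (∂g_{ij}/∂x_k) dx_k ∧ dx_i ∧ dx_j.
Expand each term, using dx_k ∧ dx_i ∧ dx_j = sgn(permutation) dx_{(a)} ∧ dx_{(b)} ∧ dx_{(c)} with (a < b < c) sorted:
  d(-x^2 - y^2 + 3*y*z) includes (∂/∂y)(-x^2 - y^2 + 3*y*z) dy = (-2*y + 3*z) dy, which multiplied by dx ∧ dz gives (2*y - 3*z) dx ∧ dy ∧ dz
  d(w*(-x + y)) includes (∂/∂x)(w*(-x + y)) dx = (-w) dx, which multiplied by dy ∧ dw gives (-w) dx ∧ dy ∧ dw
Collecting like 3-forms: d(omega) = (2*y - 3*z) dx ∧ dy ∧ dz + (-w) dx ∧ dy ∧ dw.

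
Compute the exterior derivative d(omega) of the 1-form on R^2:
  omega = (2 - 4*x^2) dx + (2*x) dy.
d(omega) = (2) dx ∧ dy

For a 1-form omega = sum_i f_i dx_i, the exterior derivative is
  d(omega) = sum_{i < j} (∂f_j/∂x_i - ∂f_i/∂x_j) dx_i ∧ dx_j.
  coefficient of dx ∧ dy: ∂f_2/∂x - ∂f_1/∂y = ∂(2*x)/∂x - ∂(2 - 4*x^2)/∂y = 2
Assembling: d(omega) = (2) dx ∧ dy.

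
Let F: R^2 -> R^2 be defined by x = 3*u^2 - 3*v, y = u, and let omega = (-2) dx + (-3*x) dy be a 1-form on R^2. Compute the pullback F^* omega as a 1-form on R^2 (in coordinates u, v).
F^* omega = (-9*u^2 - 12*u + 9*v) du + (6) dv

Using F^*(f dg) = (f ∘ F) d(g ∘ F), substitute each coordinate x_i by F_i(u, v) in f_i, and replace dx_i by d F_i = (∂F_i/∂u) du + (∂F_i/∂v) dv.
  For the x component: f_1(F) = -2; d F_1 = (6*u) du + (-3) dv
  For the y component: f_2(F) = -9*u^2 + 9*v; d F_2 = (1) du + (0) dv
Combining and collecting du, dv coefficients:
  coeff of du: -9*u^2 - 12*u + 9*v
  coeff of dv: 6
F^* omega = (-9*u^2 - 12*u + 9*v) du + (6) dv.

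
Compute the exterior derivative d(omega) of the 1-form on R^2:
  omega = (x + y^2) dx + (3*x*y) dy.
d(omega) = (y) dx ∧ dy

For a 1-form omega = sum_i f_i dx_i, the exterior derivative is
  d(omega) = sum_{i < j} (∂f_j/∂x_i - ∂f_i/∂x_j) dx_i ∧ dx_j.
  coefficient of dx ∧ dy: ∂f_2/∂x - ∂f_1/∂y = ∂(3*x*y)/∂x - ∂(x + y^2)/∂y = y
Assembling: d(omega) = (y) dx ∧ dy.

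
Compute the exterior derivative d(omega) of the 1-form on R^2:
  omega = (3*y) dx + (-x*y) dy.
d(omega) = (-y - 3) dx ∧ dy

For a 1-form omega = sum_i f_i dx_i, the exterior derivative is
  d(omega) = sum_{i < j} (∂f_j/∂x_i - ∂f_i/∂x_j) dx_i ∧ dx_j.
  coefficient of dx ∧ dy: ∂f_2/∂x - ∂f_1/∂y = ∂(-x*y)/∂x - ∂(3*y)/∂y = -y - 3
Assembling: d(omega) = (-y - 3) dx ∧ dy.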